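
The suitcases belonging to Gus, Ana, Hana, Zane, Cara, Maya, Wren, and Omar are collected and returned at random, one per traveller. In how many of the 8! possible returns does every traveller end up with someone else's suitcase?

This is the derangement count D_8: permutations of 8 items with no fixed point.
By inclusion–exclusion this is Σ_{j=0}^{8} (−1)^j C(8,j)·(8−j)!.
Computing: 40320 − 40320 + 20160 − 6720 + 1680 − 336 + 56 − 8 + 1 = 14833.

14833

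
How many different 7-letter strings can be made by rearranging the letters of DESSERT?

1260

The 7 letters of DESSERT have repeats: E appearing twice and S appearing twice.
Dividing 7! = 5040 by 2!·2! = 4 for the repeated letters gives 1260.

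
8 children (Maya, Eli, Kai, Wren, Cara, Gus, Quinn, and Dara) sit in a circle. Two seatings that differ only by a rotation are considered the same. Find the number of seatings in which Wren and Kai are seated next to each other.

Glue Wren and Kai into a block (2 internal orders). Seating 7 units around a circle gives (6)! arrangements.
So 2 × (6)! = 2 × 720 = 1440.

1440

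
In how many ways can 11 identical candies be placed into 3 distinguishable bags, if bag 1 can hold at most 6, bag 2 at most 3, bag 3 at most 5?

Ignoring the caps, the number of non-negative solutions to x_1+…+x_3 = 11 is C(13,2) = 78.
Subtract solutions that violate a single cap (substitute x_i' = x_i − (cap_i+1)): x_1 ≥ 7 gives C(6,2) = 15; x_2 ≥ 4 gives C(9,2) = 36; x_3 ≥ 6 gives C(7,2) = 21. Together 72.
Add back pairs where two caps are both exceeded: 1 + 0 + 3 = 4.
By inclusion–exclusion the count is 78 − 72 + 4 = 10.

10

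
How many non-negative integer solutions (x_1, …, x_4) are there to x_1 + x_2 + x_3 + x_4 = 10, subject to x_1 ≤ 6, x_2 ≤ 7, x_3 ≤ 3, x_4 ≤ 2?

Without the upper bounds there are C(13,3) = 286 ways to split 10 among 4 variables.
Subtract solutions that violate a single cap (substitute x_i' = x_i − (cap_i+1)): x_1 ≥ 7 gives C(6,3) = 20; x_2 ≥ 8 gives C(5,3) = 10; x_3 ≥ 4 gives C(9,3) = 84; x_4 ≥ 3 gives C(10,3) = 120. Together 234.
Add back pairs where two caps are both exceeded: 0 + 0 + 1 + 0 + 0 + 20 = 21.
By inclusion–exclusion the count is 286 − 234 + 21 = 73.

73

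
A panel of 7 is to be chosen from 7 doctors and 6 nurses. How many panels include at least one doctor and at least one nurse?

Unrestricted: C(13,7) = 1716 ways to pick any 7 of the 13.
Subtract selections that omit an entire group: no doctors → C(6,7) = 0; no nurses → C(7,7) = 1.
Both groups omitted at once is impossible, so 1716 − 1 = 1715.

1715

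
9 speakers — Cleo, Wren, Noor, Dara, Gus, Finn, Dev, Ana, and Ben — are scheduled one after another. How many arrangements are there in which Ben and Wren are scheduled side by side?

80640

Glue Ben and Wren into one block (2 internal orders), leaving 8 units to arrange in a row.
That gives 2 × 8! = 2 × 40320 = 80640.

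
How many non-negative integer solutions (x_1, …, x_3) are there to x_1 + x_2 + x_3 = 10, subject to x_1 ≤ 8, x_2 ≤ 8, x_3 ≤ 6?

Without the upper bounds there are C(12,2) = 66 ways to split 10 among 3 variables.
Subtract solutions that violate a single cap (substitute x_i' = x_i − (cap_i+1)): x_1 ≥ 9 gives C(3,2) = 3; x_2 ≥ 9 gives C(3,2) = 3; x_3 ≥ 7 gives C(5,2) = 10. Together 16.
No two caps can be exceeded simultaneously, so the pair terms are all 0.
By inclusion–exclusion the count is 66 − 16 + 0 = 50.

50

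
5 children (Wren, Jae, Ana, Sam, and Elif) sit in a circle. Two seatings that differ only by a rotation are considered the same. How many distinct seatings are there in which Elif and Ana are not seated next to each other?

Without the restriction there are (4)! = 24 seatings.
Those with Elif next to Ana: fuse the pair into one unit and seat 4 units around a circle — 2·(3)! = 12.
Subtracting, 24 − 12 = 12.

12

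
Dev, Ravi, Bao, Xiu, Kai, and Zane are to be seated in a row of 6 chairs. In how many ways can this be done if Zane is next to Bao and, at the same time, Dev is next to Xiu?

96

Treat {Zane,Bao} as one block (2 orders) and {Dev,Xiu} as another (2 orders).
That leaves 4 units to arrange: 2 × 2 × 4! = 4 × 24 = 96.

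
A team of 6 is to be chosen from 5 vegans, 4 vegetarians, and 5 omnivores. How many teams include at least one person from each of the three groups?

2625

Unrestricted: C(14,6) = 3003 ways to pick any 6 of the 14.
Selections missing a whole group: no vegans → C(9,6) = 84; no vegetarians → C(10,6) = 210; no omnivores → C(9,6) = 84.
Add back selections omitting two groups (i.e. drawn from a single group): C(5,6) + C(4,6) + C(5,6) = 0.
By inclusion–exclusion: 3003 − 378 + 0 = 2625.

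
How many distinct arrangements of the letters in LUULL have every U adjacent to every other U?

Treat the 2 copies of U as a single block. The multiset to arrange is then {UU, L, L, L}, 4 items in all.
That gives (4)!/(3!) = 4 arrangements.

4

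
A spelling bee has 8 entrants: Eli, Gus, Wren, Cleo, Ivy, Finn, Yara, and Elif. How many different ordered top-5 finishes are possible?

6720

There are 8 choices for 1st place, 7 for 2nd, and so on down to 4 for position 5.
That gives 8 × 7 × 6 × 5 × 4 = 6720.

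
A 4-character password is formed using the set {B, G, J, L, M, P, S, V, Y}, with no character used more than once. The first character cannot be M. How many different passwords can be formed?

2688

The first character has 9−1 = 8 choices (anything except M).
The remaining 3 characters are filled from the other 8 symbols without repetition: 8 × 7 × 6 = 336.
Total: 8 × 336 = 2688.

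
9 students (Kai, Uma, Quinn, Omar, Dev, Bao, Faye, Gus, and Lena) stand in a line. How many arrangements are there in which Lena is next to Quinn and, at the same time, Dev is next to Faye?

20160

Treat {Lena,Quinn} as one block (2 orders) and {Dev,Faye} as another (2 orders).
That leaves 7 units to arrange: 2 × 2 × 7! = 4 × 5040 = 20160.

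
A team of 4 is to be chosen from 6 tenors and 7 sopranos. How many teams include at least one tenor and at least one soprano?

665

Total 4-person selections from all 13: C(13,4) = 715.
Selections missing a whole group: no tenors → C(7,4) = 35; no sopranos → C(6,4) = 15.
Both groups omitted at once is impossible, so 715 − 50 = 665.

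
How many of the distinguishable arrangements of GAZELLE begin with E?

360

With the first slot taken by E, it remains to arrange the other 6 letters (GAZLLE).
Those 6 letters have L appearing twice, giving (6)!/(2!) = 360.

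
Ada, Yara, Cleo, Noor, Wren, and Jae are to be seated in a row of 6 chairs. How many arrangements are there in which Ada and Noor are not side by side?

480

There are 6! = 720 arrangements in all. If Ada and Noor are adjacent, merging them into one block gives 2·(5)! = 240 arrangements.
So 720 − 240 = 480 arrangements keep them apart.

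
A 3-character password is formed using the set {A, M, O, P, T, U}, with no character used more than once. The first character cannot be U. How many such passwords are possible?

The first character has 6−1 = 5 choices (anything except U).
The remaining 2 characters are filled from the other 5 symbols without repetition: 5 × 4 = 20.
Total: 5 × 20 = 100.

100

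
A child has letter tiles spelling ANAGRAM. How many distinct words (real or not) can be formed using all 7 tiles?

840

The 7 letters of ANAGRAM have repeats: A appearing 3 times.
Dividing 7! = 5040 by 3! = 6 for the repeated letters gives 840.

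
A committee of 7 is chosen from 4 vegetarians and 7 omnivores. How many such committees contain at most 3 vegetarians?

295

Split by how many vegetarians are chosen (0 through 3).
Sum: C(4,0)·C(7,7) + C(4,1)·C(7,6) + C(4,2)·C(7,5) + C(4,3)·C(7,4) = 1 + 28 + 126 + 140 = 295.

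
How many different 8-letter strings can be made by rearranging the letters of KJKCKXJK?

840

Letter multiplicities in KJKCKXJK: C×1, J×2, K×4, X×1.
Dividing 8! = 40320 by 4!·2! = 48 for the repeated letters gives 840.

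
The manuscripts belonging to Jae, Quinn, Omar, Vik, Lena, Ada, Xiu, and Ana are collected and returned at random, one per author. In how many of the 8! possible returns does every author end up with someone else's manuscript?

14833

Let Aᵢ be the assignments in which author i gets their own manuscript. We want the size of the complement of A₁∪…∪A_8.
By inclusion–exclusion this is Σ_{j=0}^{8} (−1)^j C(8,j)·(8−j)!.
Computing: 40320 − 40320 + 20160 − 6720 + 1680 − 336 + 56 − 8 + 1 = 14833.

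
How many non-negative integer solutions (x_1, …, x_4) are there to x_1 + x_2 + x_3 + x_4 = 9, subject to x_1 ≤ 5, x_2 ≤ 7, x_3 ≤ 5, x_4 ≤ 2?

94

Ignoring the caps, the number of non-negative solutions to x_1+…+x_4 = 9 is C(12,3) = 220.
Subtract solutions that violate a single cap (substitute x_i' = x_i − (cap_i+1)): x_1 ≥ 6 gives C(6,3) = 20; x_2 ≥ 8 gives C(4,3) = 4; x_3 ≥ 6 gives C(6,3) = 20; x_4 ≥ 3 gives C(9,3) = 84. Together 128.
Add back pairs where two caps are both exceeded: 0 + 0 + 1 + 0 + 0 + 1 = 2.
By inclusion–exclusion the count is 220 − 128 + 2 = 94.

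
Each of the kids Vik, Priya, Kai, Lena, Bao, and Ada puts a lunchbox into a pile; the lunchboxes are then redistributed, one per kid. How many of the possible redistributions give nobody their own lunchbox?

265

Count assignments avoiding every fixed point. For any j of the 6 kids fixed to their own lunchbox, the other 6−j can be arranged in (6−j)! ways.
By inclusion–exclusion this is Σ_{j=0}^{6} (−1)^j C(6,j)·(6−j)!.
Computing: 720 − 720 + 360 − 120 + 30 − 6 + 1 = 265.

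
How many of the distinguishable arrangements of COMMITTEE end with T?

10080

Fix T in the last position and arrange the remaining 8 letters.
Those 8 letters have E appearing twice and M appearing twice, giving (8)!/(2!·2!) = 10080.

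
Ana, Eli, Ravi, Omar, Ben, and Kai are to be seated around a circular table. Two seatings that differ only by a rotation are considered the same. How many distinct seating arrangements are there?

Around a circle, 6 distinct people have 6!/6 = (5)! = 120 rotationally distinct seatings.

120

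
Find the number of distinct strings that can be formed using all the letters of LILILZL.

The 7 letters of LILILZL have repeats: I appearing twice and L appearing 4 times.
Dividing 7! = 5040 by 4!·2! = 48 for the repeated letters gives 105.

105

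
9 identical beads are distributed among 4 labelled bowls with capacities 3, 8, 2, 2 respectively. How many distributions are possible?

35

By stars and bars, unrestricted non-negative solutions to x_1+…+x_4 = 9 number C(9+3,3) = 220.
Subtract solutions that violate a single cap (substitute x_i' = x_i − (cap_i+1)): x_1 ≥ 4 gives C(8,3) = 56; x_2 ≥ 9 gives C(3,3) = 1; x_3 ≥ 3 gives C(9,3) = 84; x_4 ≥ 3 gives C(9,3) = 84. Together 225.
Add back pairs where two caps are both exceeded: 0 + 10 + 10 + 0 + 0 + 20 = 40.
By inclusion–exclusion the count is 220 − 225 + 40 = 35.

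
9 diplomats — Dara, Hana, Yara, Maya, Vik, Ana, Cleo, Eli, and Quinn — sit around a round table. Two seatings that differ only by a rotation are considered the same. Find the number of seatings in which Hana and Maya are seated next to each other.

10080

Glue Hana and Maya into a block (2 internal orders). Seating 8 units around a circle gives (7)! arrangements.
So 2 × (7)! = 2 × 5040 = 10080.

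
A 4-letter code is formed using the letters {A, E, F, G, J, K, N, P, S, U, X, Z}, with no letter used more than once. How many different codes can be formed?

This is a permutation of 4 out of 12: P(12,4) = 12!/8!.
That product is 12 × 11 × 10 × 9 = 11880.

11880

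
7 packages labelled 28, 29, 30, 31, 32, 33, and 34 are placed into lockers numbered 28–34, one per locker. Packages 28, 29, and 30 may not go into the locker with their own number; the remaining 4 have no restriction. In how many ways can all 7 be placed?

Let Aᵢ (for i ∈ {28, 29, 30}) be the placements that put package i in its forbidden locker. Any j of these fix j positions, leaving (7−j)! ways to fill the rest, and there are C(3,j) ways to pick which j.
By inclusion–exclusion, the number of valid placements is Σ_{j=0}^{3} (−1)^j C(3,j)·(7−j)!.
Computing: 5040 − 2160 + 360 − 24 = 3216.

3216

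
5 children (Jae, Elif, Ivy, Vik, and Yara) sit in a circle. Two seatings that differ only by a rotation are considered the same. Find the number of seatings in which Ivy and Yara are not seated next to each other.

Without the restriction there are (4)! = 24 seatings.
Those with Ivy next to Yara: fuse the pair into one unit and seat 4 units around a circle — 2·(3)! = 12.
Subtracting, 24 − 12 = 12.

12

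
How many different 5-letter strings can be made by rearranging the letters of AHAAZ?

AHAAZ has 5 letters with A appearing 3 times.
So there are 5! / (3!) = 20 distinguishable arrangements.

20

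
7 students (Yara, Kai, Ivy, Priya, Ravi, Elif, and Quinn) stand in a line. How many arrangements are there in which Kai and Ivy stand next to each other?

Glue Kai and Ivy into one block (2 internal orders), leaving 6 units to arrange in a row.
So the count is 2·(6)! = 1440.

1440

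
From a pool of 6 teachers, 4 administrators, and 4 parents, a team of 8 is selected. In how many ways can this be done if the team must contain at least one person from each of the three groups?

With no constraint there are C(14,8) = 3003 possible selections.
Selections missing a whole group: no teachers → C(8,8) = 1; no administrators → C(10,8) = 45; no parents → C(10,8) = 45.
Add back selections omitting two groups (i.e. drawn from a single group): C(6,8) + C(4,8) + C(4,8) = 0.
By inclusion–exclusion: 3003 − 91 + 0 = 2912.

2912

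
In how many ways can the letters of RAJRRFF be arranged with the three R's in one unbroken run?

Treat the 3 copies of R as a single block. The multiset to arrange is then {RRR, A, F, F, J}, 5 items in all.
That gives (5)!/(2!) = 60 arrangements.

60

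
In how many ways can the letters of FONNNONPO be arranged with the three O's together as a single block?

210

Treat the 3 copies of O as a single block. The multiset to arrange is then {OOO, F, N, N, N, N, P}, 7 items in all.
That gives (7)!/(4!) = 210 arrangements.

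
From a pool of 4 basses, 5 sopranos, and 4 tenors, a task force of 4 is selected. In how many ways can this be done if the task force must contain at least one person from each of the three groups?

400

Unrestricted: C(13,4) = 715 ways to pick any 4 of the 13.
Selections missing a whole group: no basses → C(9,4) = 126; no sopranos → C(8,4) = 70; no tenors → C(9,4) = 126.
Add back selections omitting two groups (i.e. drawn from a single group): C(4,4) + C(5,4) + C(4,4) = 7.
By inclusion–exclusion: 715 − 322 + 7 = 400.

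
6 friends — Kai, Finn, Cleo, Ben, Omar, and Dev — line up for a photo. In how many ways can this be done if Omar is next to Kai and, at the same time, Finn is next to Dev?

96

Treat {Omar,Kai} as one block (2 orders) and {Finn,Dev} as another (2 orders).
That leaves 4 units to arrange: 2 × 2 × 4! = 4 × 24 = 96.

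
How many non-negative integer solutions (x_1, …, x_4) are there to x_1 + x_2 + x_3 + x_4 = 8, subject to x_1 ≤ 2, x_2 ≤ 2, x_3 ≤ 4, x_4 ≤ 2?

By stars and bars, unrestricted non-negative solutions to x_1+…+x_4 = 8 number C(8+3,3) = 165.
Subtract solutions that violate a single cap (substitute x_i' = x_i − (cap_i+1)): x_1 ≥ 3 gives C(8,3) = 56; x_2 ≥ 3 gives C(8,3) = 56; x_3 ≥ 5 gives C(6,3) = 20; x_4 ≥ 3 gives C(8,3) = 56. Together 188.
Add back pairs where two caps are both exceeded: 10 + 1 + 10 + 1 + 10 + 1 = 33.
By inclusion–exclusion the count is 165 − 188 + 33 = 10.

10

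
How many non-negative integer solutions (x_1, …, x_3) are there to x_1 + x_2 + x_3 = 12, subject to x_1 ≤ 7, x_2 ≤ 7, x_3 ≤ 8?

By stars and bars, unrestricted non-negative solutions to x_1+…+x_3 = 12 number C(12+2,2) = 91.
Subtract solutions that violate a single cap (substitute x_i' = x_i − (cap_i+1)): x_1 ≥ 8 gives C(6,2) = 15; x_2 ≥ 8 gives C(6,2) = 15; x_3 ≥ 9 gives C(5,2) = 10. Together 40.
No two caps can be exceeded simultaneously, so the pair terms are all 0.
By inclusion–exclusion the count is 91 − 40 + 0 = 51.

51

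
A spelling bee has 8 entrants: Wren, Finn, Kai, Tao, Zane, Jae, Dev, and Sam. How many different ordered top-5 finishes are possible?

6720

There are 8 choices for 1st place, 7 for 2nd, and so on down to 4 for position 5.
That gives 8 × 7 × 6 × 5 × 4 = 6720.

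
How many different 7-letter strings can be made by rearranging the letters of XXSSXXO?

105

Letter multiplicities in XXSSXXO: O×1, S×2, X×4.
So there are 7! / (4!·2!) = 105 distinguishable arrangements.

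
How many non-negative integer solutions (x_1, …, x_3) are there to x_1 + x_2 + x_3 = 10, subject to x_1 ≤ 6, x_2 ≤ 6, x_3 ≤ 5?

Ignoring the caps, the number of non-negative solutions to x_1+…+x_3 = 10 is C(12,2) = 66.
Subtract solutions that violate a single cap (substitute x_i' = x_i − (cap_i+1)): x_1 ≥ 7 gives C(5,2) = 10; x_2 ≥ 7 gives C(5,2) = 10; x_3 ≥ 6 gives C(6,2) = 15. Together 35.
No two caps can be exceeded simultaneously, so the pair terms are all 0.
By inclusion–exclusion the count is 66 − 35 + 0 = 31.

31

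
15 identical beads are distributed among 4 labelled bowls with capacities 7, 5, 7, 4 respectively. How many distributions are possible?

Ignoring the caps, the number of non-negative solutions to x_1+…+x_4 = 15 is C(18,3) = 816.
Subtract solutions that violate a single cap (substitute x_i' = x_i − (cap_i+1)): x_1 ≥ 8 gives C(10,3) = 120; x_2 ≥ 6 gives C(12,3) = 220; x_3 ≥ 8 gives C(10,3) = 120; x_4 ≥ 5 gives C(13,3) = 286. Together 746.
Add back pairs where two caps are both exceeded: 4 + 0 + 10 + 4 + 35 + 10 = 63.
By inclusion–exclusion the count is 816 − 746 + 63 = 133.

133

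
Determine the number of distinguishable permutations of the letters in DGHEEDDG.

1680

The 8 letters of DGHEEDDG have repeats: D appearing 3 times, E appearing twice, and G appearing twice.
So there are 8! / (3!·2!·2!) = 1680 distinguishable arrangements.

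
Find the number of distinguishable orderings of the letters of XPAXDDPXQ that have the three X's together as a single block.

1260

Treat the 3 copies of X as a single block. The multiset to arrange is then {XXX, A, D, D, P, P, Q}, 7 items in all.
That gives (7)!/(2!·2!) = 1260 arrangements.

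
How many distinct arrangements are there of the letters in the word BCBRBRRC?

The 8 letters of BCBRBRRC have repeats: B appearing 3 times, C appearing twice, and R appearing 3 times.
The number of distinct arrangements is 8!/(3!·3!·2!) = 40320/72 = 560.

560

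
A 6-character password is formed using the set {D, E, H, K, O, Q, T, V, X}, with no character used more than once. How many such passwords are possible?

60480

With no repetition, fill the 6 characters in order: 9 choices, then 8, down to 4.
9 × 8 × 7 × 6 × 5 × 4 = 60480.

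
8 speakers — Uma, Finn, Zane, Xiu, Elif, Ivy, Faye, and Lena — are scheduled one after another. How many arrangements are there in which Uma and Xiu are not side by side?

30240

Of the 8! = 40320 arrangements, those with Uma and Xiu adjacent number 2 × 7! = 10080 (treat the pair as a block with 2 internal orders).
So 40320 − 10080 = 30240 arrangements keep them apart.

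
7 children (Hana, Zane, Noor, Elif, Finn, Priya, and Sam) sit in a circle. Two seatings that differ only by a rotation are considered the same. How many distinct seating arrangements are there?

Around a circle, 7 distinct people have 7!/7 = (6)! = 720 rotationally distinct seatings.

720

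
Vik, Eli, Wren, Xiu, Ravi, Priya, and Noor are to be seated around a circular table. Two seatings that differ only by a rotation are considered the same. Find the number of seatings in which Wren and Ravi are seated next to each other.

Treat {Wren, Ravi} as one unit (2 internal orders) and seat the resulting 6 units around the table: (5)! circular arrangements.
So 2 × (5)! = 2 × 120 = 240.

240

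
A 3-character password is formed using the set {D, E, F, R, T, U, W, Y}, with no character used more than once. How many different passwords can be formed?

336

Choose and order 3 of the 8 symbols: the first character has 8 options, the next 7, then 6.
That product is 8 × 7 × 6 = 336.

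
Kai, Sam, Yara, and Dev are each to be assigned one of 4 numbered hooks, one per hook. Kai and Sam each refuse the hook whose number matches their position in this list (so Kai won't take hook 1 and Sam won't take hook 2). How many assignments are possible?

14

Let Aᵢ (for i ∈ {1, 2}) be the placements that put person i in their forbidden hook. Any j of these fix j positions, leaving (4−j)! ways to fill the rest, and there are C(2,j) ways to pick which j.
By inclusion–exclusion, the number of valid placements is Σ_{j=0}^{2} (−1)^j C(2,j)·(4−j)!.
Computing: 24 − 12 + 2 = 14.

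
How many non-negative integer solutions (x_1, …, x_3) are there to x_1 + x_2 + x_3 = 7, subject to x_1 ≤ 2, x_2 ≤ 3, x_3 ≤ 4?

Without the upper bounds there are C(9,2) = 36 ways to split 7 among 3 variables.
Subtract solutions that violate a single cap (substitute x_i' = x_i − (cap_i+1)): x_1 ≥ 3 gives C(6,2) = 15; x_2 ≥ 4 gives C(5,2) = 10; x_3 ≥ 5 gives C(4,2) = 6. Together 31.
Add back pairs where two caps are both exceeded: 1 + 0 + 0 = 1.
By inclusion–exclusion the count is 36 − 31 + 1 = 6.

6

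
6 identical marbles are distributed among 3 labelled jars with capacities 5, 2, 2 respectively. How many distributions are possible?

8

Ignoring the caps, the number of non-negative solutions to x_1+…+x_3 = 6 is C(8,2) = 28.
Subtract solutions that violate a single cap (substitute x_i' = x_i − (cap_i+1)): x_1 ≥ 6 gives C(2,2) = 1; x_2 ≥ 3 gives C(5,2) = 10; x_3 ≥ 3 gives C(5,2) = 10. Together 21.
Add back pairs where two caps are both exceeded: 0 + 0 + 1 = 1.
By inclusion–exclusion the count is 28 − 21 + 1 = 8.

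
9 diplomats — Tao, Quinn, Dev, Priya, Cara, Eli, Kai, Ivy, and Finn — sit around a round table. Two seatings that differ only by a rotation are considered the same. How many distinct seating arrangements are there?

Fix one person's seat to break rotational symmetry; the remaining 8 people can be arranged in (8)! = 40320 ways.

40320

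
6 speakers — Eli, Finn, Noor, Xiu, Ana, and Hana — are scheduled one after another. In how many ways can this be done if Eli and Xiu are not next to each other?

Of the 6! = 720 arrangements, those with Eli and Xiu adjacent number 2 × 5! = 240 (treat the pair as a block with 2 internal orders).
Complementary counting: 720 − 240 = 480.

480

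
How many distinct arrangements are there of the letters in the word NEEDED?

60

NEEDED has 6 letters with D appearing twice and E appearing 3 times.
So there are 6! / (3!·2!) = 60 distinguishable arrangements.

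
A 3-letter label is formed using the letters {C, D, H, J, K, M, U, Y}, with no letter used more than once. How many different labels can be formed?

With no repetition, fill the 3 letters in order: 8 choices, then 7, down to 6.
8 × 7 × 6 = 336.

336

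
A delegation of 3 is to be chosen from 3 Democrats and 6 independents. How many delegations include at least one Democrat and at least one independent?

Unrestricted: C(9,3) = 84 ways to pick any 3 of the 9.
Subtract selections that omit an entire group: no Democrats → C(6,3) = 20; no independents → C(3,3) = 1.
Both groups omitted at once is impossible, so 84 − 21 = 63.

63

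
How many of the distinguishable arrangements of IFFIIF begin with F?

With the first slot taken by F, it remains to arrange the other 5 letters (IFIIF).
Those 5 letters have F appearing twice and I appearing 3 times, giving (5)!/(3!·2!) = 10.

10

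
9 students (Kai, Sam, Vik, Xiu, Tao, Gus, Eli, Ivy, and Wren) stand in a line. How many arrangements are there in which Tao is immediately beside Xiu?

80640

Treat {Tao, Xiu} as a single unit. There are 8 units to order, and the pair itself can be ordered 2 ways.
That gives 2 × 8! = 2 × 40320 = 80640.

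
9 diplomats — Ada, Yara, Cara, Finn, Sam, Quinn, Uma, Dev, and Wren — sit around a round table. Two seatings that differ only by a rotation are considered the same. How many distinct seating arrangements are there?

40320

Around a circle, 9 distinct people have 9!/9 = (8)! = 40320 rotationally distinct seatings.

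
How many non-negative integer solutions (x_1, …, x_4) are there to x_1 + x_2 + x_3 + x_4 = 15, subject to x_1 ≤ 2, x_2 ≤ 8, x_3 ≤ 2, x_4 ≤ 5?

10

Without the upper bounds there are C(18,3) = 816 ways to split 15 among 4 variables.
Subtract solutions that violate a single cap (substitute x_i' = x_i − (cap_i+1)): x_1 ≥ 3 gives C(15,3) = 455; x_2 ≥ 9 gives C(9,3) = 84; x_3 ≥ 3 gives C(15,3) = 455; x_4 ≥ 6 gives C(12,3) = 220. Together 1214.
Add back pairs where two caps are both exceeded: 20 + 220 + 84 + 20 + 1 + 84 = 429.
Subtract triples: 1 + 0 + 20 + 0 = 21.
By inclusion–exclusion the count is 816 − 1214 + 429 − 21 = 10.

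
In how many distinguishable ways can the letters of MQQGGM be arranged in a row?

Letter multiplicities in MQQGGM: G×2, M×2, Q×2.
Dividing 6! = 720 by 2!·2!·2! = 8 for the repeated letters gives 90.

90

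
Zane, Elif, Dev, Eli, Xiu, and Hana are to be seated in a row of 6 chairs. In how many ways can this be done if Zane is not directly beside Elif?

Of the 6! = 720 arrangements, those with Zane and Elif adjacent number 2 × 5! = 240 (treat the pair as a block with 2 internal orders).
Complementary counting: 720 − 240 = 480.

480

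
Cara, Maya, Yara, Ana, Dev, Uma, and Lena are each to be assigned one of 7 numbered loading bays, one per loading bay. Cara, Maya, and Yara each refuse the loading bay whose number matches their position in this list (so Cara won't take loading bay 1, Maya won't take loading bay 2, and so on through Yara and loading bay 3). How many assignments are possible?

Let Aᵢ (for i ∈ {1, 2, 3}) be the placements that put person i in their forbidden loading bay. Any j of these fix j positions, leaving (7−j)! ways to fill the rest, and there are C(3,j) ways to pick which j.
By inclusion–exclusion, the number of valid placements is Σ_{j=0}^{3} (−1)^j C(3,j)·(7−j)!.
Computing: 5040 − 2160 + 360 − 24 = 3216.

3216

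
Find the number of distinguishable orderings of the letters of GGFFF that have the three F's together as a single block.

Treat the 3 copies of F as a single block. The multiset to arrange is then {FFF, G, G}, 3 items in all.
That gives (3)!/(2!) = 3 arrangements.

3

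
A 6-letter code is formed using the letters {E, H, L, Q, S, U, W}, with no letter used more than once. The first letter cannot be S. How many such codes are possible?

The first letter has 7−1 = 6 choices (anything except S).
The remaining 5 letters are filled from the other 6 symbols without repetition: 6 × 5 × 4 × 3 × 2 = 720.
Total: 6 × 720 = 4320.

4320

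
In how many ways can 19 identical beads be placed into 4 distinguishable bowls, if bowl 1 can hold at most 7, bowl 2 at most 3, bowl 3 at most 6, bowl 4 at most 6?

Without the upper bounds there are C(22,3) = 1540 ways to split 19 among 4 bowls.
Subtract solutions that violate a single cap (substitute x_i' = x_i − (cap_i+1)): x_1 ≥ 8 gives C(14,3) = 364; x_2 ≥ 4 gives C(18,3) = 816; x_3 ≥ 7 gives C(15,3) = 455; x_4 ≥ 7 gives C(15,3) = 455. Together 2090.
Add back pairs where two caps are both exceeded: 120 + 35 + 35 + 165 + 165 + 56 = 576.
Subtract triples: 1 + 1 + 0 + 4 = 6.
By inclusion–exclusion the count is 1540 − 2090 + 576 − 6 = 20.

20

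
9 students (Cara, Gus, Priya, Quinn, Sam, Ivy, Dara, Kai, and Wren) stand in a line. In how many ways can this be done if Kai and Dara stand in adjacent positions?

Treat {Kai, Dara} as a single unit. There are 8 units to order, and the pair itself can be ordered 2 ways.
That gives 2 × 8! = 2 × 40320 = 80640.

80640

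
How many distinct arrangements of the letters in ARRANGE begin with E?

180

Fix E in the first position and arrange the remaining 6 letters.
Those 6 letters have A appearing twice and R appearing twice, giving (6)!/(2!·2!) = 180.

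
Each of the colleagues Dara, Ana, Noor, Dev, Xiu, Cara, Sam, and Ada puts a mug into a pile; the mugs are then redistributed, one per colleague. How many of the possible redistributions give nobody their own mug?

This is the derangement count D_8: permutations of 8 items with no fixed point.
By inclusion–exclusion this is Σ_{j=0}^{8} (−1)^j C(8,j)·(8−j)!.
Computing: 40320 − 40320 + 20160 − 6720 + 1680 − 336 + 56 − 8 + 1 = 14833.

14833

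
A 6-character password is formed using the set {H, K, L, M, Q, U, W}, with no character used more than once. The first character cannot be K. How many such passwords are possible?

The first character has 7−1 = 6 choices (anything except K).
The remaining 5 characters are filled from the other 6 symbols without repetition: 6 × 5 × 4 × 3 × 2 = 720.
Total: 6 × 720 = 4320.

4320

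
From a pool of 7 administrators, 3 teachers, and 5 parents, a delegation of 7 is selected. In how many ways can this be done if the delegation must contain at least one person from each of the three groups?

5516

Unrestricted: C(15,7) = 6435 ways to pick any 7 of the 15.
Subtract selections that omit an entire group: no administrators → C(8,7) = 8; no teachers → C(12,7) = 792; no parents → C(10,7) = 120.
Add back selections omitting two groups (i.e. drawn from a single group): C(7,7) + C(3,7) + C(5,7) = 1.
By inclusion–exclusion: 6435 − 920 + 1 = 5516.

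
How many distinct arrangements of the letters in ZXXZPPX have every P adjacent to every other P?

60

Treat the 2 copies of P as a single block. The multiset to arrange is then {PP, X, X, X, Z, Z}, 6 items in all.
That gives (6)!/(3!·2!) = 60 arrangements.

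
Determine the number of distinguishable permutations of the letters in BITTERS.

2520

The 7 letters of BITTERS have repeats: T appearing twice.
Dividing 7! = 5040 by 2! = 2 for the repeated letters gives 2520.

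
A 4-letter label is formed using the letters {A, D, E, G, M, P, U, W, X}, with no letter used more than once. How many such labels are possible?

This is a permutation of 4 out of 9: P(9,4) = 9!/5!.
9 × 8 × 7 × 6 = 3024.

3024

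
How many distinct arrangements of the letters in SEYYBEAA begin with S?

With the first slot taken by S, it remains to arrange the other 7 letters (EYYBEAA).
Those 7 letters have A appearing twice, E appearing twice, and Y appearing twice, giving (7)!/(2!·2!·2!) = 630.

630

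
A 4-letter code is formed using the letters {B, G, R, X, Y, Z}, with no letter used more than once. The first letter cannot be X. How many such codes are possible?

The first letter has 6−1 = 5 choices (anything except X).
The remaining 3 letters are filled from the other 5 symbols without repetition: 5 × 4 × 3 = 60.
Total: 5 × 60 = 300.

300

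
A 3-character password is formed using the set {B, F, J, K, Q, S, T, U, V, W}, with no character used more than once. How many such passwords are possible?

Choose and order 3 of the 10 symbols: the first character has 10 options, the next 9, then 8.
That product is 10 × 9 × 8 = 720.

720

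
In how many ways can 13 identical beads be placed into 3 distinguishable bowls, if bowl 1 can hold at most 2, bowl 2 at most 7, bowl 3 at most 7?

Ignoring the caps, the number of non-negative solutions to x_1+…+x_3 = 13 is C(15,2) = 105.
Subtract solutions that violate a single cap (substitute x_i' = x_i − (cap_i+1)): x_1 ≥ 3 gives C(12,2) = 66; x_2 ≥ 8 gives C(7,2) = 21; x_3 ≥ 8 gives C(7,2) = 21. Together 108.
Add back pairs where two caps are both exceeded: 6 + 6 + 0 = 12.
By inclusion–exclusion the count is 105 − 108 + 12 = 9.

9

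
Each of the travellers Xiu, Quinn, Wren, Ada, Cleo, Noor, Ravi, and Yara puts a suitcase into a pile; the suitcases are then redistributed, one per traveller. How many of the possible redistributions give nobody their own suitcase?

Count assignments avoiding every fixed point. For any j of the 8 travellers fixed to their own suitcase, the other 8−j can be arranged in (8−j)! ways.
By inclusion–exclusion this is Σ_{j=0}^{8} (−1)^j C(8,j)·(8−j)!.
Computing: 40320 − 40320 + 20160 − 6720 + 1680 − 336 + 56 − 8 + 1 = 14833.

14833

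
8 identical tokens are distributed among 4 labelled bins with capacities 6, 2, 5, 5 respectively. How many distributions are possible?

85

By stars and bars, unrestricted non-negative solutions to x_1+…+x_4 = 8 number C(8+3,3) = 165.
Subtract solutions that violate a single cap (substitute x_i' = x_i − (cap_i+1)): x_1 ≥ 7 gives C(4,3) = 4; x_2 ≥ 3 gives C(8,3) = 56; x_3 ≥ 6 gives C(5,3) = 10; x_4 ≥ 6 gives C(5,3) = 10. Together 80.
No two caps can be exceeded simultaneously, so the pair terms are all 0.
By inclusion–exclusion the count is 165 − 80 + 0 = 85.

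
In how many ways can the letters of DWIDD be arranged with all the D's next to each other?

6

Treat the 3 copies of D as a single block. The multiset to arrange is then {DDD, I, W}, 3 items in all.
All 3 items are distinct, so there are (3)! = 6 arrangements.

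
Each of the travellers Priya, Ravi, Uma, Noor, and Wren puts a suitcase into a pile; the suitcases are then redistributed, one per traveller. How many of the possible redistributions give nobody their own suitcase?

Count assignments avoiding every fixed point. For any j of the 5 travellers fixed to their own suitcase, the other 5−j can be arranged in (5−j)! ways.
By inclusion–exclusion this is Σ_{j=0}^{5} (−1)^j C(5,j)·(5−j)!.
Computing: 120 − 120 + 60 − 20 + 5 − 1 = 44.

44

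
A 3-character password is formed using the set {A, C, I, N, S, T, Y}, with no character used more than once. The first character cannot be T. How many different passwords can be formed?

The first character has 7−1 = 6 choices (anything except T).
The remaining 2 characters are filled from the other 6 symbols without repetition: 6 × 5 = 30.
Total: 6 × 30 = 180.

180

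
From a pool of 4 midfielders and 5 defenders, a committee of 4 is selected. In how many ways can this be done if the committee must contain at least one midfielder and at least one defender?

With no constraint there are C(9,4) = 126 possible selections.
Subtract selections that omit an entire group: no midfielders → C(5,4) = 5; no defenders → C(4,4) = 1.
Both groups omitted at once is impossible, so 126 − 6 = 120.

120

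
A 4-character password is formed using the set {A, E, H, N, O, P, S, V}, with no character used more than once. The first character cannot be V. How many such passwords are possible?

The first character has 8−1 = 7 choices (anything except V).
The remaining 3 characters are filled from the other 7 symbols without repetition: 7 × 6 × 5 = 210.
Total: 7 × 210 = 1470.

1470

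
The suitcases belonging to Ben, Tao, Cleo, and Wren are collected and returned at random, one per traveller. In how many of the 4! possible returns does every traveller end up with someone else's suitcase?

9

Let Aᵢ be the assignments in which traveller i gets their own suitcase. We want the size of the complement of A₁∪…∪A_4.
By inclusion–exclusion this is Σ_{j=0}^{4} (−1)^j C(4,j)·(4−j)!.
Computing: 24 − 24 + 12 − 4 + 1 = 9.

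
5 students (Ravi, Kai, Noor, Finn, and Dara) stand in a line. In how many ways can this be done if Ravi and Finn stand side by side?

Treat {Ravi, Finn} as a single unit. There are 4 units to order, and the pair itself can be ordered 2 ways.
That gives 2 × 4! = 2 × 24 = 48.

48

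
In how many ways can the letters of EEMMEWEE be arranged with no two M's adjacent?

Total arrangements of EEMMEWEE: 8!/(5!·2!) = 168.
If the two M's are adjacent, glue them into one block, leaving 7 items to arrange: (7)!/(5!) = 42 ways.
Subtracting, 168 − 42 = 126 arrangements keep the M's apart.

126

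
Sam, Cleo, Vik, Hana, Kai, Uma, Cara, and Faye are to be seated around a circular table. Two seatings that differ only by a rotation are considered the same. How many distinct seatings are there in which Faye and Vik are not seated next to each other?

Without the restriction there are (7)! = 5040 seatings.
Seatings with Faye beside Vik: treat them as a block with 2 internal orders, giving 2 × (6)! = 1440.
Subtracting, 5040 − 1440 = 3600.

3600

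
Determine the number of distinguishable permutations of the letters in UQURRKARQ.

15120

UQURRKARQ has 9 letters with Q appearing twice, R appearing 3 times, and U appearing twice.
Dividing 9! = 362880 by 3!·2!·2! = 24 for the repeated letters gives 15120.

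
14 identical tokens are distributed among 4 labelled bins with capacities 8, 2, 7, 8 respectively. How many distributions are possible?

Ignoring the caps, the number of non-negative solutions to x_1+…+x_4 = 14 is C(17,3) = 680.
Subtract solutions that violate a single cap (substitute x_i' = x_i − (cap_i+1)): x_1 ≥ 9 gives C(8,3) = 56; x_2 ≥ 3 gives C(14,3) = 364; x_3 ≥ 8 gives C(9,3) = 84; x_4 ≥ 9 gives C(8,3) = 56. Together 560.
Add back pairs where two caps are both exceeded: 10 + 0 + 0 + 20 + 10 + 0 = 40.
By inclusion–exclusion the count is 680 − 560 + 40 = 160.

160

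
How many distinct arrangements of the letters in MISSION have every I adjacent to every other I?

360

Treat the 2 copies of I as a single block. The multiset to arrange is then {II, M, N, O, S, S}, 6 items in all.
That gives (6)!/(2!) = 360 arrangements.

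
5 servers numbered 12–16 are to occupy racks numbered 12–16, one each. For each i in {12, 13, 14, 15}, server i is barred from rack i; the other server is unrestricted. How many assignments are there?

Let Aᵢ (for 12 ≤ i ≤ 15) be the placements that put server i in its forbidden rack. Any j of these fix j positions, leaving (5−j)! ways to fill the rest, and there are C(4,j) ways to pick which j.
By inclusion–exclusion, the number of valid placements is Σ_{j=0}^{4} (−1)^j C(4,j)·(5−j)!.
Computing: 120 − 96 + 36 − 8 + 1 = 53.

53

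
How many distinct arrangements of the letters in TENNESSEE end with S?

840

With the last slot taken by S, it remains to arrange the other 8 letters (TENNESEE).
Those 8 letters have E appearing 4 times and N appearing twice, giving (8)!/(4!·2!) = 840.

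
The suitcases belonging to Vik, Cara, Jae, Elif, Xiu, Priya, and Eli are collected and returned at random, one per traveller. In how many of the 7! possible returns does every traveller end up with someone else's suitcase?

1854

This is the derangement count D_7: permutations of 7 items with no fixed point.
By inclusion–exclusion this is Σ_{j=0}^{7} (−1)^j C(7,j)·(7−j)!.
Computing: 5040 − 5040 + 2520 − 840 + 210 − 42 + 7 − 1 = 1854.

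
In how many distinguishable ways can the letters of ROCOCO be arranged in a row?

The 6 letters of ROCOCO have repeats: C appearing twice and O appearing 3 times.
Dividing 6! = 720 by 3!·2! = 12 for the repeated letters gives 60.

60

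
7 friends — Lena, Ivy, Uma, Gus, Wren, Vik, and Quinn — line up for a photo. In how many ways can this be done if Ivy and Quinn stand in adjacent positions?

Place the 5 others and the Ivy-Quinn pair as 6 objects in a line; the pair has 2 internal arrangements.
That gives 2 × 6! = 2 × 720 = 1440.

1440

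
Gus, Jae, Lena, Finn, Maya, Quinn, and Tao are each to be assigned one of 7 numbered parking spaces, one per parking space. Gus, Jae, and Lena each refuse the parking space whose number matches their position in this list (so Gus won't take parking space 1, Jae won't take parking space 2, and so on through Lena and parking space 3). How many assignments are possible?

3216

Let Aᵢ (for i ∈ {1, 2, 3}) be the placements that put person i in their forbidden parking space. Any j of these fix j positions, leaving (7−j)! ways to fill the rest, and there are C(3,j) ways to pick which j.
By inclusion–exclusion, the number of valid placements is Σ_{j=0}^{3} (−1)^j C(3,j)·(7−j)!.
Computing: 5040 − 2160 + 360 − 24 = 3216.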